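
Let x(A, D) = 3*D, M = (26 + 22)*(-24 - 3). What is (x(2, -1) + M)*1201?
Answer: -1560099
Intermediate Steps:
M = -1296 (M = 48*(-27) = -1296)
(x(2, -1) + M)*1201 = (3*(-1) - 1296)*1201 = (-3 - 1296)*1201 = -1299*1201 = -1560099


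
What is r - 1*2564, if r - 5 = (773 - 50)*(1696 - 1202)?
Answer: 354603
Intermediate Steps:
r = 357167 (r = 5 + (773 - 50)*(1696 - 1202) = 5 + 723*494 = 5 + 357162 = 357167)
r - 1*2564 = 357167 - 1*2564 = 357167 - 2564 = 354603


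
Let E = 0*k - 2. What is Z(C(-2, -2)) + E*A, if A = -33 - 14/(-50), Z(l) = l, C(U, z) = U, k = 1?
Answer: 1586/25 ≈ 63.440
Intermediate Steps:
A = -818/25 (A = -33 - 14*(-1)/50 = -33 - 1*(-7/25) = -33 + 7/25 = -818/25 ≈ -32.720)
E = -2 (E = 0*1 - 2 = 0 - 2 = -2)
Z(C(-2, -2)) + E*A = -2 - 2*(-818/25) = -2 + 1636/25 = 1586/25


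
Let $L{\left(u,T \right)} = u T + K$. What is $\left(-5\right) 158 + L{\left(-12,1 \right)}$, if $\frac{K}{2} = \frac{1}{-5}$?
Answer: $- \frac{4012}{5} \approx -802.4$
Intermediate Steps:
$K = - \frac{2}{5}$ ($K = \frac{2}{-5} = 2 \left(- \frac{1}{5}\right) = - \frac{2}{5} \approx -0.4$)
$L{\left(u,T \right)} = - \frac{2}{5} + T u$ ($L{\left(u,T \right)} = u T - \frac{2}{5} = T u - \frac{2}{5} = - \frac{2}{5} + T u$)
$\left(-5\right) 158 + L{\left(-12,1 \right)} = \left(-5\right) 158 + \left(- \frac{2}{5} + 1 \left(-12\right)\right) = -790 - \frac{62}{5} = - \frac{4012}{5}$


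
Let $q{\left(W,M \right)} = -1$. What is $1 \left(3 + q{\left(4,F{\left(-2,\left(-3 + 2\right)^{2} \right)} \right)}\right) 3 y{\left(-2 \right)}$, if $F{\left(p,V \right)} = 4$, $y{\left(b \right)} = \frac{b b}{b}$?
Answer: $-12$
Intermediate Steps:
$y{\left(b \right)} = b$ ($y{\left(b \right)} = \frac{b^{2}}{b} = b$)
$1 \left(3 + q{\left(4,F{\left(-2,\left(-3 + 2\right)^{2} \right)} \right)}\right) 3 y{\left(-2 \right)} = 1 \left(3 - 1\right) 3 \left(-2\right) = 1 \cdot 2 \cdot 3 \left(-2\right) = 2 \cdot 3 \left(-2\right) = 6 \left(-2\right) = -12$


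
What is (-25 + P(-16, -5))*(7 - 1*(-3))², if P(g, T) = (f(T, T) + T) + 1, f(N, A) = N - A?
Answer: -2900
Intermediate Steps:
P(g, T) = 1 + T (P(g, T) = ((T - T) + T) + 1 = (0 + T) + 1 = T + 1 = 1 + T)
(-25 + P(-16, -5))*(7 - 1*(-3))² = (-25 + (1 - 5))*(7 - 1*(-3))² = (-25 - 4)*(7 + 3)² = -29*10² = -29*100 = -2900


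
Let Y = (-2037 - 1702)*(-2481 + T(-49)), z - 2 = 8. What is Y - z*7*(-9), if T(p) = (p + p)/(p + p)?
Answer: 9273350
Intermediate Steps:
z = 10 (z = 2 + 8 = 10)
T(p) = 1 (T(p) = (2*p)/((2*p)) = (2*p)*(1/(2*p)) = 1)
Y = 9272720 (Y = (-2037 - 1702)*(-2481 + 1) = -3739*(-2480) = 9272720)
Y - z*7*(-9) = 9272720 - 10*7*(-9) = 9272720 - 70*(-9) = 9272720 - 1*(-630) = 9272720 + 630 = 9273350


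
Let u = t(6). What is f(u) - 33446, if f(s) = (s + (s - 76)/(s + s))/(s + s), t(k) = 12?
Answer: -602021/18 ≈ -33446.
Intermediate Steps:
u = 12
f(s) = (s + (-76 + s)/(2*s))/(2*s) (f(s) = (s + (-76 + s)/((2*s)))/((2*s)) = (s + (-76 + s)*(1/(2*s)))*(1/(2*s)) = (s + (-76 + s)/(2*s))*(1/(2*s)) = (s + (-76 + s)/(2*s))/(2*s))
f(u) - 33446 = (¼)*(-76 + 12 + 2*12²)/12² - 33446 = (¼)*(1/144)*(-76 + 12 + 2*144) - 33446 = (¼)*(1/144)*(-76 + 12 + 288) - 33446 = (¼)*(1/144)*224 - 33446 = 7/18 - 33446 = -602021/18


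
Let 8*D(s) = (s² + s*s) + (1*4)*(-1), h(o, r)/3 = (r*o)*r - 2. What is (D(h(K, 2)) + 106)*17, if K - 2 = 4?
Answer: 40613/2 ≈ 20307.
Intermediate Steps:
K = 6 (K = 2 + 4 = 6)
h(o, r) = -6 + 3*o*r² (h(o, r) = 3*((r*o)*r - 2) = 3*((o*r)*r - 2) = 3*(o*r² - 2) = 3*(-2 + o*r²) = -6 + 3*o*r²)
D(s) = -½ + s²/4 (D(s) = ((s² + s*s) + (1*4)*(-1))/8 = ((s² + s²) + 4*(-1))/8 = (2*s² - 4)/8 = (-4 + 2*s²)/8 = -½ + s²/4)
(D(h(K, 2)) + 106)*17 = ((-½ + (-6 + 3*6*2²)²/4) + 106)*17 = ((-½ + (-6 + 3*6*4)²/4) + 106)*17 = ((-½ + (-6 + 72)²/4) + 106)*17 = ((-½ + (¼)*66²) + 106)*17 = ((-½ + (¼)*4356) + 106)*17 = ((-½ + 1089) + 106)*17 = (2177/2 + 106)*17 = (2389/2)*17 = 40613/2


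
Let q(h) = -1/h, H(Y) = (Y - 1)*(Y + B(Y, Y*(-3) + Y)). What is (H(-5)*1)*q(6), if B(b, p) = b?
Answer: -10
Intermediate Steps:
H(Y) = 2*Y*(-1 + Y) (H(Y) = (Y - 1)*(Y + Y) = (-1 + Y)*(2*Y) = 2*Y*(-1 + Y))
(H(-5)*1)*q(6) = ((2*(-5)*(-1 - 5))*1)*(-1/6) = ((2*(-5)*(-6))*1)*(-1*1/6) = (60*1)*(-1/6) = 60*(-1/6) = -10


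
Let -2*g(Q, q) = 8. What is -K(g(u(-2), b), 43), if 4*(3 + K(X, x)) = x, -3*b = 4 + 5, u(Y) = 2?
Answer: -31/4 ≈ -7.7500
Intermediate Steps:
b = -3 (b = -(4 + 5)/3 = -1/3*9 = -3)
g(Q, q) = -4 (g(Q, q) = -1/2*8 = -4)
K(X, x) = -3 + x/4
-K(g(u(-2), b), 43) = -(-3 + (1/4)*43) = -(-3 + 43/4) = -1*31/4 = -31/4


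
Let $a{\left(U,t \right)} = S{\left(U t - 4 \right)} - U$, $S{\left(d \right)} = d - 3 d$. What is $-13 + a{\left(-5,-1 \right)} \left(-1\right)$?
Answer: $-16$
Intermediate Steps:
$S{\left(d \right)} = - 2 d$
$a{\left(U,t \right)} = 8 - U - 2 U t$ ($a{\left(U,t \right)} = - 2 \left(U t - 4\right) - U = - 2 \left(-4 + U t\right) - U = \left(8 - 2 U t\right) - U = 8 - U - 2 U t$)
$-13 + a{\left(-5,-1 \right)} \left(-1\right) = -13 + \left(8 - -5 - \left(-10\right) \left(-1\right)\right) \left(-1\right) = -13 + \left(8 + 5 - 10\right) \left(-1\right) = -13 + 3 \left(-1\right) = -13 - 3 = -16$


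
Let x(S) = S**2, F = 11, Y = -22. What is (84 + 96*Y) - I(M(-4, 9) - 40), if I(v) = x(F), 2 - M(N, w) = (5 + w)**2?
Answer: -2149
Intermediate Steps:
M(N, w) = 2 - (5 + w)**2
I(v) = 121 (I(v) = 11**2 = 121)
(84 + 96*Y) - I(M(-4, 9) - 40) = (84 + 96*(-22)) - 1*121 = (84 - 2112) - 121 = -2028 - 121 = -2149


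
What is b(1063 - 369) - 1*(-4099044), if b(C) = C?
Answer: 4099738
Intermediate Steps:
b(1063 - 369) - 1*(-4099044) = (1063 - 369) - 1*(-4099044) = 694 + 4099044 = 4099738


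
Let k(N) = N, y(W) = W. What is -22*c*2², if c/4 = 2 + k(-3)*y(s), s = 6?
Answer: 5632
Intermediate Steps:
c = -64 (c = 4*(2 - 3*6) = 4*(2 - 18) = 4*(-16) = -64)
-22*c*2² = -22*(-64)*2² = 1408*4 = 5632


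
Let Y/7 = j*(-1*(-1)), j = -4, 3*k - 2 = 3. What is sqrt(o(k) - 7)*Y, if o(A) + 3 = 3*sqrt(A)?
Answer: -28*I*sqrt(10 - sqrt(15)) ≈ -69.308*I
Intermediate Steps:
k = 5/3 (k = 2/3 + (1/3)*3 = 2/3 + 1 = 5/3 ≈ 1.6667)
o(A) = -3 + 3*sqrt(A)
Y = -28 (Y = 7*(-(-4)*(-1)) = 7*(-4*1) = 7*(-4) = -28)
sqrt(o(k) - 7)*Y = sqrt((-3 + 3*sqrt(5/3)) - 7)*(-28) = sqrt((-3 + 3*(sqrt(15)/3)) - 7)*(-28) = sqrt((-3 + sqrt(15)) - 7)*(-28) = sqrt(-10 + sqrt(15))*(-28) = -28*sqrt(-10 + sqrt(15))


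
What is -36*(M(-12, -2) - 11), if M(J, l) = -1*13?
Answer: 864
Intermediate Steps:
M(J, l) = -13
-36*(M(-12, -2) - 11) = -36*(-13 - 11) = -36*(-24) = 864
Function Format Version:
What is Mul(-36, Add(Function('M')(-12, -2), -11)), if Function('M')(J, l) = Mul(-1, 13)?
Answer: 864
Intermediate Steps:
Function('M')(J, l) = -13
Mul(-36, Add(Function('M')(-12, -2), -11)) = Mul(-36, Add(-13, -11)) = Mul(-36, -24) = 864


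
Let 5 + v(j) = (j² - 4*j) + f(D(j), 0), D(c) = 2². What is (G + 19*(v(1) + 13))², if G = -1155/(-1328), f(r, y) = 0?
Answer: 16209109225/1763584 ≈ 9191.0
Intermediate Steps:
D(c) = 4
v(j) = -5 + j² - 4*j (v(j) = -5 + ((j² - 4*j) + 0) = -5 + (j² - 4*j) = -5 + j² - 4*j)
G = 1155/1328 (G = -1155*(-1/1328) = 1155/1328 ≈ 0.86973)
(G + 19*(v(1) + 13))² = (1155/1328 + 19*((-5 + 1² - 4*1) + 13))² = (1155/1328 + 19*((-5 + 1 - 4) + 13))² = (1155/1328 + 19*(-8 + 13))² = (1155/1328 + 19*5)² = (1155/1328 + 95)² = (127315/1328)² = 16209109225/1763584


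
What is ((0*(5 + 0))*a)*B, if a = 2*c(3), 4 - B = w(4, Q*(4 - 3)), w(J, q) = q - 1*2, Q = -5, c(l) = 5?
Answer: 0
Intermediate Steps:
w(J, q) = -2 + q (w(J, q) = q - 2 = -2 + q)
B = 11 (B = 4 - (-2 - 5*(4 - 3)) = 4 - (-2 - 5*1) = 4 - (-2 - 5) = 4 - 1*(-7) = 4 + 7 = 11)
a = 10 (a = 2*5 = 10)
((0*(5 + 0))*a)*B = ((0*(5 + 0))*10)*11 = ((0*5)*10)*11 = (0*10)*11 = 0*11 = 0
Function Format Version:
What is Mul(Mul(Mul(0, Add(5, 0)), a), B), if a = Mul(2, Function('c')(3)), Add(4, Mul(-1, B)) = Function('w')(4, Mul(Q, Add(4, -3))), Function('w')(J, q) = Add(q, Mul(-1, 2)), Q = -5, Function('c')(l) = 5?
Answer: 0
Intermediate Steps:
Function('w')(J, q) = Add(-2, q) (Function('w')(J, q) = Add(q, -2) = Add(-2, q))
B = 11 (B = Add(4, Mul(-1, Add(-2, Mul(-5, Add(4, -3))))) = Add(4, Mul(-1, Add(-2, Mul(-5, 1)))) = Add(4, Mul(-1, Add(-2, -5))) = Add(4, Mul(-1, -7)) = Add(4, 7) = 11)
a = 10 (a = Mul(2, 5) = 10)
Mul(Mul(Mul(0, Add(5, 0)), a), B) = Mul(Mul(Mul(0, Add(5, 0)), 10), 11) = Mul(Mul(Mul(0, 5), 10), 11) = Mul(Mul(0, 10), 11) = Mul(0, 11) = 0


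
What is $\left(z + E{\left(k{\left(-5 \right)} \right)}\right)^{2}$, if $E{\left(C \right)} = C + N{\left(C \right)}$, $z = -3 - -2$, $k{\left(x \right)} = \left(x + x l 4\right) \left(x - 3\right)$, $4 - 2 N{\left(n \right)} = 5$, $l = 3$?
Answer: $\frac{1075369}{4} \approx 2.6884 \cdot 10^{5}$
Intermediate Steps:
$N{\left(n \right)} = - \frac{1}{2}$ ($N{\left(n \right)} = 2 - \frac{5}{2} = - \frac{1}{2}$)
$k{\left(x \right)} = 13 x \left(-3 + x\right)$ ($k{\left(x \right)} = \left(x + x 3 \cdot 4\right) \left(x - 3\right) = \left(x + 3 x 4\right) \left(-3 + x\right) = \left(x + 12 x\right) \left(-3 + x\right) = 13 x \left(-3 + x\right)$)
$z = -1$ ($z = -3 + 2 = -1$)
$E{\left(C \right)} = - \frac{1}{2} + C$ ($E{\left(C \right)} = C - \frac{1}{2} = - \frac{1}{2} + C$)
$\left(z + E{\left(k{\left(-5 \right)} \right)}\right)^{2} = \left(-1 - \left(\frac{1}{2} + 65 \left(-3 - 5\right)\right)\right)^{2} = \left(-1 - \left(\frac{1}{2} + 65 \left(-8\right)\right)\right)^{2} = \left(-1 + \left(- \frac{1}{2} + 520\right)\right)^{2} = \left(-1 + \frac{1039}{2}\right)^{2} = \left(\frac{1037}{2}\right)^{2} = \frac{1075369}{4}$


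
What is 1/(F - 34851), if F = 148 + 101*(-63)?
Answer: -1/41066 ≈ -2.4351e-5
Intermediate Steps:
F = -6215 (F = 148 - 6363 = -6215)
1/(F - 34851) = 1/(-6215 - 34851) = 1/(-41066) = -1/41066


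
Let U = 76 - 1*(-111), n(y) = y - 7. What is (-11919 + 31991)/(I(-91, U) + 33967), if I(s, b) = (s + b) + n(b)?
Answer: 20072/34243 ≈ 0.58616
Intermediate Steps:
n(y) = -7 + y
U = 187 (U = 76 + 111 = 187)
I(s, b) = -7 + s + 2*b (I(s, b) = (s + b) + (-7 + b) = (b + s) + (-7 + b) = -7 + s + 2*b)
(-11919 + 31991)/(I(-91, U) + 33967) = (-11919 + 31991)/((-7 - 91 + 2*187) + 33967) = 20072/((-7 - 91 + 374) + 33967) = 20072/(276 + 33967) = 20072/34243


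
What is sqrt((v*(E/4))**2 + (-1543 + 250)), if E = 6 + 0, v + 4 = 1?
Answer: I*sqrt(5091)/2 ≈ 35.676*I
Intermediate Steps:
v = -3 (v = -4 + 1 = -3)
E = 6
sqrt((v*(E/4))**2 + (-1543 + 250)) = sqrt((-18/4)**2 + (-1543 + 250)) = sqrt((-18/4)**2 - 1293) = sqrt((-3*3/2)**2 - 1293) = sqrt((-9/2)**2 - 1293) = sqrt(81/4 - 1293) = sqrt(-5091/4) = I*sqrt(5091)/2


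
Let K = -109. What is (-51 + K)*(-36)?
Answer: 5760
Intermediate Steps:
(-51 + K)*(-36) = (-51 - 109)*(-36) = -160*(-36) = 5760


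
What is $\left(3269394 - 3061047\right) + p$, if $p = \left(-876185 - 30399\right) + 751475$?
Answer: $53238$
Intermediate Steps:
$p = -155109$ ($p = -906584 + 751475 = -155109$)
$\left(3269394 - 3061047\right) + p = \left(3269394 - 3061047\right) - 155109 = 208347 - 155109 = 53238$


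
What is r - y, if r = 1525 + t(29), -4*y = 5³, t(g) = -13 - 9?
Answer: 6137/4 ≈ 1534.3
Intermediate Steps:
t(g) = -22
y = -125/4 (y = -¼*5³ = -¼*125 = -125/4 ≈ -31.250)
r = 1503 (r = 1525 - 22 = 1503)
r - y = 1503 - 1*(-125/4) = 1503 + 125/4 = 6137/4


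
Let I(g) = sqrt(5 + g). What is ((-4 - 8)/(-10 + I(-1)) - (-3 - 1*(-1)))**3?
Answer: 343/8 ≈ 42.875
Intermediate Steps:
((-4 - 8)/(-10 + I(-1)) - (-3 - 1*(-1)))**3 = ((-4 - 8)/(-10 + sqrt(5 - 1)) - (-3 - 1*(-1)))**3 = (-12/(-10 + sqrt(4)) - (-3 + 1))**3 = (-12/(-10 + 2) - 1*(-2))**3 = (-12/(-8) + 2)**3 = (-12*(-1/8) + 2)**3 = (3/2 + 2)**3 = (7/2)**3 = 343/8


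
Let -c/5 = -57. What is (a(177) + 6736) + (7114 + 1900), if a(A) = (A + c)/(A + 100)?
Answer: 4363212/277 ≈ 15752.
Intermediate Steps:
c = 285 (c = -5*(-57) = 285)
a(A) = (285 + A)/(100 + A) (a(A) = (A + 285)/(A + 100) = (285 + A)/(100 + A))
(a(177) + 6736) + (7114 + 1900) = ((285 + 177)/(100 + 177) + 6736) + (7114 + 1900) = (462/277 + 6736) + 9014 = 1866334/277 + 9014 = 4363212/277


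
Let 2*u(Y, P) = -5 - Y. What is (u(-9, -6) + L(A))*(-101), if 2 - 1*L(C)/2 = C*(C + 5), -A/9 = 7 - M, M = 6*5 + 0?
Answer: 8863962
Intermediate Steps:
u(Y, P) = -5/2 - Y/2 (u(Y, P) = (-5 - Y)/2 = -5/2 - Y/2)
M = 30 (M = 30 + 0 = 30)
A = 207 (A = -9*(7 - 1*30) = -9*(7 - 30) = -9*(-23) = 207)
L(C) = 4 - 2*C*(5 + C) (L(C) = 4 - 2*C*(C + 5) = 4 - 2*C*(5 + C))
(u(-9, -6) + L(A))*(-101) = ((-5/2 - ½*(-9)) + (4 - 10*207 - 2*207²))*(-101) = ((-5/2 + 9/2) + (4 - 2070 - 2*42849))*(-101) = (2 + (4 - 2070 - 85698))*(-101) = (2 - 87764)*(-101) = -87762*(-101) = 8863962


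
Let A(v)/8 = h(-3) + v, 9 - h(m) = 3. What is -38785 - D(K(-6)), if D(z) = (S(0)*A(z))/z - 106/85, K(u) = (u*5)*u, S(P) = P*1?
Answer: -3296619/85 ≈ -38784.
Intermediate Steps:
h(m) = 6 (h(m) = 9 - 1*3 = 9 - 3 = 6)
S(P) = P
K(u) = 5*u**2 (K(u) = (5*u)*u = 5*u**2)
A(v) = 48 + 8*v (A(v) = 8*(6 + v) = 48 + 8*v)
D(z) = -106/85 (D(z) = (0*(48 + 8*z))/z - 106/85 = 0/z - 106*1/85 = 0 - 106/85 = -106/85)
-38785 - D(K(-6)) = -38785 - 1*(-106/85) = -38785 + 106/85 = -3296619/85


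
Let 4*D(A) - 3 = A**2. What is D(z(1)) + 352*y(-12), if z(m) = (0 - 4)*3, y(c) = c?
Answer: -16749/4 ≈ -4187.3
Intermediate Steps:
z(m) = -12 (z(m) = -4*3 = -12)
D(A) = 3/4 + A**2/4
D(z(1)) + 352*y(-12) = (3/4 + (1/4)*(-12)**2) + 352*(-12) = (3/4 + (1/4)*144) - 4224 = (3/4 + 36) - 4224 = 147/4 - 4224 = -16749/4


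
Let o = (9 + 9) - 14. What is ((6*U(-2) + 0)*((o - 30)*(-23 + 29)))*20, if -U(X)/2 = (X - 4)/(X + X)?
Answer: 56160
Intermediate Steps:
U(X) = -(-4 + X)/X (U(X) = -2*(X - 4)/(X + X) = -2*(-4 + X)/(2*X) = -2*(-4 + X)*1/(2*X) = -(-4 + X)/X)
o = 4 (o = 18 - 14 = 4)
((6*U(-2) + 0)*((o - 30)*(-23 + 29)))*20 = ((6*((4 - 1*(-2))/(-2)) + 0)*((4 - 30)*(-23 + 29)))*20 = ((6*(-(4 + 2)/2) + 0)*(-26*6))*20 = ((6*(-½*6) + 0)*(-156))*20 = ((6*(-3) + 0)*(-156))*20 = ((-18 + 0)*(-156))*20 = -18*(-156)*20 = 2808*20 = 56160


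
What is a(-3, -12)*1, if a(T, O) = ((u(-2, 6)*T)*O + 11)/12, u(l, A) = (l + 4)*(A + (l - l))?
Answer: 443/12 ≈ 36.917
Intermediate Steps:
u(l, A) = A*(4 + l) (u(l, A) = (4 + l)*(A + 0) = (4 + l)*A = A*(4 + l))
a(T, O) = 11/12 + O*T (a(T, O) = (((6*(4 - 2))*T)*O + 11)/12 = (((6*2)*T)*O + 11)*(1/12) = ((12*T)*O + 11)*(1/12) = (12*O*T + 11)*(1/12) = (11 + 12*O*T)*(1/12) = 11/12 + O*T)
a(-3, -12)*1 = (11/12 - 12*(-3))*1 = (11/12 + 36)*1 = (443/12)*1 = 443/12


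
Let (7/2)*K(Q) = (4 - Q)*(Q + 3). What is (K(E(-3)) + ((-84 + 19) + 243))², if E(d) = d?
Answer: 31684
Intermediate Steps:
K(Q) = 2*(3 + Q)*(4 - Q)/7 (K(Q) = 2*((4 - Q)*(Q + 3))/7 = 2*((4 - Q)*(3 + Q))/7 = 2*((3 + Q)*(4 - Q))/7 = 2*(3 + Q)*(4 - Q)/7)
(K(E(-3)) + ((-84 + 19) + 243))² = ((24/7 - 2/7*(-3)² + (2/7)*(-3)) + ((-84 + 19) + 243))² = ((24/7 - 2/7*9 - 6/7) + (-65 + 243))² = ((24/7 - 18/7 - 6/7) + 178)² = (0 + 178)² = 178² = 31684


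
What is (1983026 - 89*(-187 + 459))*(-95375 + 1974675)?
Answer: 3681206667400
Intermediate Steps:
(1983026 - 89*(-187 + 459))*(-95375 + 1974675) = (1983026 - 89*272)*1879300 = (1983026 - 24208)*1879300 = 1958818*1879300 = 3681206667400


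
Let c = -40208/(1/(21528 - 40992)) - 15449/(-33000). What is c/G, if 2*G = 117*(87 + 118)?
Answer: 1986621608573/30442500 ≈ 65258.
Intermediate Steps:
G = 23985/2 (G = (117*(87 + 118))/2 = (117*205)/2 = (½)*23985 = 23985/2 ≈ 11993.)
c = 25826080911449/33000 (c = -40208/(1/(-19464)) - 15449*(-1/33000) = -40208/(-1/19464) + 15449/33000 = -40208*(-19464) + 15449/33000 = 782608512 + 15449/33000 = 25826080911449/33000 ≈ 7.8261e+8)
c/G = 25826080911449/(33000*(23985/2)) = (25826080911449/33000)*(2/23985) = 1986621608573/30442500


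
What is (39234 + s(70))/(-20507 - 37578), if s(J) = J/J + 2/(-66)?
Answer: -1294754/1916805 ≈ -0.67548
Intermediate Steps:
s(J) = 32/33 (s(J) = 1 + 2*(-1/66) = 1 - 1/33 = 32/33)
(39234 + s(70))/(-20507 - 37578) = (39234 + 32/33)/(-20507 - 37578) = (1294754/33)/(-58085) = (1294754/33)*(-1/58085) = -1294754/1916805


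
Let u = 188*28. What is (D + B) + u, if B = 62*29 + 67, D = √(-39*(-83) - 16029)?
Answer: 7129 + 2*I*√3198 ≈ 7129.0 + 113.1*I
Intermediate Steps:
D = 2*I*√3198 (D = √(3237 - 16029) = √(-12792) = 2*I*√3198 ≈ 113.1*I)
u = 5264
B = 1865 (B = 1798 + 67 = 1865)
(D + B) + u = (2*I*√3198 + 1865) + 5264 = (1865 + 2*I*√3198) + 5264 = 7129 + 2*I*√3198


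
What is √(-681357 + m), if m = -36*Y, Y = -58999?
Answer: √1442607 ≈ 1201.1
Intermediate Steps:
m = 2123964 (m = -36*(-58999) = 2123964)
√(-681357 + m) = √(-681357 + 2123964) = √1442607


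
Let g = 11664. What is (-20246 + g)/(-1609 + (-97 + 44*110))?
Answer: -4291/1567 ≈ -2.7384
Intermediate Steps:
(-20246 + g)/(-1609 + (-97 + 44*110)) = (-20246 + 11664)/(-1609 + (-97 + 44*110)) = -8582/(-1609 + (-97 + 4840)) = -8582/(-1609 + 4743) = -8582/3134 = -8582*1/3134 = -4291/1567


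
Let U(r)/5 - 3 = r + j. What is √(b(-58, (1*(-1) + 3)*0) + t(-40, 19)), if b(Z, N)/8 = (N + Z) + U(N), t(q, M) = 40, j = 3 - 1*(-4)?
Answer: 2*I*√6 ≈ 4.899*I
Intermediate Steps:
j = 7 (j = 3 + 4 = 7)
U(r) = 50 + 5*r (U(r) = 15 + 5*(r + 7) = 15 + 5*(7 + r) = 15 + (35 + 5*r) = 50 + 5*r)
b(Z, N) = 400 + 8*Z + 48*N (b(Z, N) = 8*((N + Z) + (50 + 5*N)) = 8*(50 + Z + 6*N) = 400 + 8*Z + 48*N)
√(b(-58, (1*(-1) + 3)*0) + t(-40, 19)) = √((400 + 8*(-58) + 48*((1*(-1) + 3)*0)) + 40) = √((400 - 464 + 48*((-1 + 3)*0)) + 40) = √((400 - 464 + 48*(2*0)) + 40) = √((400 - 464 + 48*0) + 40) = √((400 - 464 + 0) + 40) = √(-64 + 40) = √(-24) = 2*I*√6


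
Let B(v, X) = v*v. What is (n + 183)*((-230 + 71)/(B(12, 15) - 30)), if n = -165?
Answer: -477/19 ≈ -25.105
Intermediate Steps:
B(v, X) = v²
(n + 183)*((-230 + 71)/(B(12, 15) - 30)) = (-165 + 183)*((-230 + 71)/(12² - 30)) = 18*(-159/(144 - 30)) = 18*(-159/114) = 18*(-159*1/114) = 18*(-53/38) = -477/19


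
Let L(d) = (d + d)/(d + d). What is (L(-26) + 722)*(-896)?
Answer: -647808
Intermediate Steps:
L(d) = 1 (L(d) = (2*d)/((2*d)) = (2*d)*(1/(2*d)) = 1)
(L(-26) + 722)*(-896) = (1 + 722)*(-896) = 723*(-896) = -647808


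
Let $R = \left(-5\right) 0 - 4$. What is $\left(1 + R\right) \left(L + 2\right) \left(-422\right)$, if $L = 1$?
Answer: $3798$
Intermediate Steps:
$R = -4$ ($R = 0 - 4 = -4$)
$\left(1 + R\right) \left(L + 2\right) \left(-422\right) = \left(1 - 4\right) \left(1 + 2\right) \left(-422\right) = \left(-3\right) 3 \left(-422\right) = \left(-9\right) \left(-422\right) = 3798$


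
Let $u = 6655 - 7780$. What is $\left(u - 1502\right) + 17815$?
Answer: $15188$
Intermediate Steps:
$u = -1125$
$\left(u - 1502\right) + 17815 = \left(-1125 - 1502\right) + 17815 = -2627 + 17815 = 15188$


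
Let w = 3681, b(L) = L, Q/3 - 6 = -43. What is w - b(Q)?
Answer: 3792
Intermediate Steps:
Q = -111 (Q = 18 + 3*(-43) = 18 - 129 = -111)
w - b(Q) = 3681 - 1*(-111) = 3681 + 111 = 3792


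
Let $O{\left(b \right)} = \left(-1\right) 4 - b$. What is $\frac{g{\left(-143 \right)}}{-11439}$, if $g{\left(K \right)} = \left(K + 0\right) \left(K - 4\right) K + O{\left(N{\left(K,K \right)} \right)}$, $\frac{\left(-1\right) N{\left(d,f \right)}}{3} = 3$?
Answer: $\frac{3005998}{11439} \approx 262.79$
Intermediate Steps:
$N{\left(d,f \right)} = -9$ ($N{\left(d,f \right)} = \left(-3\right) 3 = -9$)
$O{\left(b \right)} = -4 - b$
$g{\left(K \right)} = 5 + K^{2} \left(-4 + K\right)$ ($g{\left(K \right)} = \left(K + 0\right) \left(K - 4\right) K - -5 = K \left(-4 + K\right) K + \left(-4 + 9\right) = K^{2} \left(-4 + K\right) + 5 = 5 + K^{2} \left(-4 + K\right)$)
$\frac{g{\left(-143 \right)}}{-11439} = \frac{5 + \left(-143\right)^{3} - 4 \left(-143\right)^{2}}{-11439} = \left(5 - 2924207 - 81796\right) \left(- \frac{1}{11439}\right) = \left(-3005998\right) \left(- \frac{1}{11439}\right) = \frac{3005998}{11439}$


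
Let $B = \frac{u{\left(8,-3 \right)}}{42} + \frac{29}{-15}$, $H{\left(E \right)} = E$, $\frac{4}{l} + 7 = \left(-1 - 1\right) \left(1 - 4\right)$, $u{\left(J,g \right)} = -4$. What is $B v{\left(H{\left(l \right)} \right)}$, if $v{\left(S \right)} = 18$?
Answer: $- \frac{1278}{35} \approx -36.514$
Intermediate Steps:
$l = -4$ ($l = \frac{4}{-7 + \left(-1 - 1\right) \left(1 - 4\right)} = \frac{4}{-7 - -6} = \frac{4}{-7 + 6} = \frac{4}{-1} = 4 \left(-1\right) = -4$)
$B = - \frac{71}{35}$ ($B = - \frac{4}{42} + \frac{29}{-15} = \left(-4\right) \frac{1}{42} + 29 \left(- \frac{1}{15}\right) = - \frac{2}{21} - \frac{29}{15} = - \frac{71}{35} \approx -2.0286$)
$B v{\left(H{\left(l \right)} \right)} = \left(- \frac{71}{35}\right) 18 = - \frac{1278}{35}$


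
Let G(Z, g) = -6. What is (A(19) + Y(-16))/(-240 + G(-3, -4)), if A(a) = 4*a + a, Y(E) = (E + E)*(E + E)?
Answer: -373/82 ≈ -4.5488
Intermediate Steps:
Y(E) = 4*E² (Y(E) = (2*E)*(2*E) = 4*E²)
A(a) = 5*a
(A(19) + Y(-16))/(-240 + G(-3, -4)) = (5*19 + 4*(-16)²)/(-240 - 6) = (95 + 4*256)/(-246) = (95 + 1024)*(-1/246) = 1119*(-1/246) = -373/82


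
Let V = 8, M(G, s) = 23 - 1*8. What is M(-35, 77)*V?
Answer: 120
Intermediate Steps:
M(G, s) = 15 (M(G, s) = 23 - 8 = 15)
M(-35, 77)*V = 15*8 = 120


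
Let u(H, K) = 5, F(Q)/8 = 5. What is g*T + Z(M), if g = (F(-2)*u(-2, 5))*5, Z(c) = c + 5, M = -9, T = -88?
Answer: -88004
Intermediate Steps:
F(Q) = 40 (F(Q) = 8*5 = 40)
Z(c) = 5 + c
g = 1000 (g = (40*5)*5 = 200*5 = 1000)
g*T + Z(M) = 1000*(-88) + (5 - 9) = -88000 - 4 = -88004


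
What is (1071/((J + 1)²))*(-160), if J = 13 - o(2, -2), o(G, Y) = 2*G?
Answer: -8568/5 ≈ -1713.6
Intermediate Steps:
J = 9 (J = 13 - 2*2 = 13 - 1*4 = 13 - 4 = 9)
(1071/((J + 1)²))*(-160) = (1071/((9 + 1)²))*(-160) = (1071/(10²))*(-160) = (1071/100)*(-160) = -8568/5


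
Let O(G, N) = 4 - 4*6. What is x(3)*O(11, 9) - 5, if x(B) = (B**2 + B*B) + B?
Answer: -425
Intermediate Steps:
O(G, N) = -20 (O(G, N) = 4 - 24 = -20)
x(B) = B + 2*B**2 (x(B) = (B**2 + B**2) + B = 2*B**2 + B = B + 2*B**2)
x(3)*O(11, 9) - 5 = (3*(1 + 2*3))*(-20) - 5 = (3*(1 + 6))*(-20) - 5 = (3*7)*(-20) - 5 = 21*(-20) - 5 = -420 - 5 = -425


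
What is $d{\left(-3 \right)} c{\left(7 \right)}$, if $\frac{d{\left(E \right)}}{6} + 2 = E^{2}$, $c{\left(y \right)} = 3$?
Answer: $126$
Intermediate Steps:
$d{\left(E \right)} = -12 + 6 E^{2}$
$d{\left(-3 \right)} c{\left(7 \right)} = \left(-12 + 6 \left(-3\right)^{2}\right) 3 = \left(-12 + 6 \cdot 9\right) 3 = \left(-12 + 54\right) 3 = 42 \cdot 3 = 126$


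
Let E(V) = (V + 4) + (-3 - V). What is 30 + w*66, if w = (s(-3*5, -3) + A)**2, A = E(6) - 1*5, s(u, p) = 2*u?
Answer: 76326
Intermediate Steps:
E(V) = 1 (E(V) = (4 + V) + (-3 - V) = 1)
A = -4 (A = 1 - 1*5 = 1 - 5 = -4)
w = 1156 (w = (2*(-3*5) - 4)**2 = (2*(-15) - 4)**2 = (-30 - 4)**2 = (-34)**2 = 1156)
30 + w*66 = 30 + 1156*66 = 30 + 76296 = 76326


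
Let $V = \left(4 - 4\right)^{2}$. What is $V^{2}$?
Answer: $0$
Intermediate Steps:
$V = 0$ ($V = 0^{2} = 0$)
$V^{2} = 0^{2} = 0$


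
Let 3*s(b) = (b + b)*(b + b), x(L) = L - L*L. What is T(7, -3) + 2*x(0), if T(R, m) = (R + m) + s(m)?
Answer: 16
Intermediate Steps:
x(L) = L - L**2
s(b) = 4*b**2/3 (s(b) = ((b + b)*(b + b))/3 = ((2*b)*(2*b))/3 = (4*b**2)/3 = 4*b**2/3)
T(R, m) = R + m + 4*m**2/3 (T(R, m) = (R + m) + 4*m**2/3 = R + m + 4*m**2/3)
T(7, -3) + 2*x(0) = (7 - 3 + (4/3)*(-3)**2) + 2*(0*(1 - 1*0)) = (7 - 3 + (4/3)*9) + 2*(0*(1 + 0)) = (7 - 3 + 12) + 2*(0*1) = 16 + 2*0 = 16 + 0 = 16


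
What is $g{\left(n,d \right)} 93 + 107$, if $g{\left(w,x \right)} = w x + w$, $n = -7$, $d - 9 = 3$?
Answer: $-8356$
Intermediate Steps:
$d = 12$ ($d = 9 + 3 = 12$)
$g{\left(w,x \right)} = w + w x$
$g{\left(n,d \right)} 93 + 107 = - 7 \left(1 + 12\right) 93 + 107 = \left(-7\right) 13 \cdot 93 + 107 = \left(-91\right) 93 + 107 = -8463 + 107 = -8356$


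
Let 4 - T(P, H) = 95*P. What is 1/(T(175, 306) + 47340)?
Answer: 1/30719 ≈ 3.2553e-5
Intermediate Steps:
T(P, H) = 4 - 95*P
1/(T(175, 306) + 47340) = 1/((4 - 95*175) + 47340) = 1/((4 - 16625) + 47340) = 1/(-16621 + 47340) = 1/30719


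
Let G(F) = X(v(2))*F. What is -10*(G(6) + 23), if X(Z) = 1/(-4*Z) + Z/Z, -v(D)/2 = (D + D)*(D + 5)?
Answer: -16255/56 ≈ -290.27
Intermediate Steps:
v(D) = -4*D*(5 + D) (v(D) = -2*(D + D)*(D + 5) = -2*2*D*(5 + D) = -4*D*(5 + D))
X(Z) = 1 - 1/(4*Z) (X(Z) = 1*(-1/(4*Z)) + 1 = -1/(4*Z) + 1 = 1 - 1/(4*Z))
G(F) = 225*F/224 (G(F) = ((-¼ - 4*2*(5 + 2))/((-4*2*(5 + 2))))*F = ((-¼ - 4*2*7)/((-4*2*7)))*F = ((-¼ - 56)/(-56))*F = (-1/56*(-225/4))*F = 225*F/224)
-10*(G(6) + 23) = -10*((225/224)*6 + 23) = -10*(675/112 + 23) = -10*3251/112 = -16255/56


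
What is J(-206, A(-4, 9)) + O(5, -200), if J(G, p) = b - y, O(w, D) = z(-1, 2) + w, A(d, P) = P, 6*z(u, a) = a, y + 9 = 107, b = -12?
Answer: -314/3 ≈ -104.67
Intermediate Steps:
y = 98 (y = -9 + 107 = 98)
z(u, a) = a/6
O(w, D) = ⅓ + w (O(w, D) = (⅙)*2 + w = ⅓ + w)
J(G, p) = -110 (J(G, p) = -12 - 1*98 = -12 - 98 = -110)
J(-206, A(-4, 9)) + O(5, -200) = -110 + (⅓ + 5) = -110 + 16/3 = -314/3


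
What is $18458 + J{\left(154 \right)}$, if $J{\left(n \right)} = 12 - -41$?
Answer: $18511$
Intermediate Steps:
$J{\left(n \right)} = 53$ ($J{\left(n \right)} = 12 + 41 = 53$)
$18458 + J{\left(154 \right)} = 18458 + 53 = 18511$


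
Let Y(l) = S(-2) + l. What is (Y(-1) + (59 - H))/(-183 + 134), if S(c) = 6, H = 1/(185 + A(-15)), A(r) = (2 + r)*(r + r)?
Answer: -751/575 ≈ -1.3061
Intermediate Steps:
A(r) = 2*r*(2 + r) (A(r) = (2 + r)*(2*r) = 2*r*(2 + r))
H = 1/575 (H = 1/(185 + 2*(-15)*(2 - 15)) = 1/(185 + 2*(-15)*(-13)) = 1/(185 + 390) = 1/575 ≈ 0.0017391)
Y(l) = 6 + l
(Y(-1) + (59 - H))/(-183 + 134) = ((6 - 1) + (59 - 1*1/575))/(-183 + 134) = (5 + (59 - 1/575))/(-49) = (5 + 33924/575)*(-1/49) = (36799/575)*(-1/49) = -751/575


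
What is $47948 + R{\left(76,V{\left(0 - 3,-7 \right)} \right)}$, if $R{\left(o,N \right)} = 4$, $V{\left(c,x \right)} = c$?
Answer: $47952$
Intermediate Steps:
$47948 + R{\left(76,V{\left(0 - 3,-7 \right)} \right)} = 47948 + 4 = 47952$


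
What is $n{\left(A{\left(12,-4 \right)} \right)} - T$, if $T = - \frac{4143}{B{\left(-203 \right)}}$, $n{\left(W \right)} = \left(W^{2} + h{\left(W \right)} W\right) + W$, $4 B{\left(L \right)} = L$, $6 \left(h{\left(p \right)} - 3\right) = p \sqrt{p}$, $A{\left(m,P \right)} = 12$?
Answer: $\frac{22404}{203} + 48 \sqrt{3} \approx 193.5$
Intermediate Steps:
$h{\left(p \right)} = 3 + \frac{p^{\frac{3}{2}}}{6}$ ($h{\left(p \right)} = 3 + \frac{p \sqrt{p}}{6} = 3 + \frac{p^{\frac{3}{2}}}{6}$)
$B{\left(L \right)} = \frac{L}{4}$
$n{\left(W \right)} = W + W^{2} + W \left(3 + \frac{W^{\frac{3}{2}}}{6}\right)$ ($n{\left(W \right)} = \left(W^{2} + \left(3 + \frac{W^{\frac{3}{2}}}{6}\right) W\right) + W = \left(W^{2} + W \left(3 + \frac{W^{\frac{3}{2}}}{6}\right)\right) + W = W + W^{2} + W \left(3 + \frac{W^{\frac{3}{2}}}{6}\right)$)
$T = \frac{16572}{203}$ ($T = - \frac{4143}{\frac{1}{4} \left(-203\right)} = - \frac{4143}{- \frac{203}{4}} = \left(-4143\right) \left(- \frac{4}{203}\right) = \frac{16572}{203} \approx 81.635$)
$n{\left(A{\left(12,-4 \right)} \right)} - T = \frac{1}{6} \cdot 12 \left(24 + 12^{\frac{3}{2}} + 6 \cdot 12\right) - \frac{16572}{203} = \frac{1}{6} \cdot 12 \left(24 + 24 \sqrt{3} + 72\right) - \frac{16572}{203} = \frac{1}{6} \cdot 12 \left(96 + 24 \sqrt{3}\right) - \frac{16572}{203} = \left(192 + 48 \sqrt{3}\right) - \frac{16572}{203} = \frac{22404}{203} + 48 \sqrt{3}$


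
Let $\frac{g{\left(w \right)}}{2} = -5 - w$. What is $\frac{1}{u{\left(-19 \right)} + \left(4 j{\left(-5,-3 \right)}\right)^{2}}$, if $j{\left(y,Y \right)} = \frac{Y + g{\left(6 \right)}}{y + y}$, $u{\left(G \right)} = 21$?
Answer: $\frac{1}{121} \approx 0.0082645$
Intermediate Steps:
$g{\left(w \right)} = -10 - 2 w$ ($g{\left(w \right)} = 2 \left(-5 - w\right) = -10 - 2 w$)
$j{\left(y,Y \right)} = \frac{-22 + Y}{2 y}$ ($j{\left(y,Y \right)} = \frac{Y - 22}{y + y} = \frac{Y - 22}{2 y} = \left(Y - 22\right) \frac{1}{2 y} = \left(-22 + Y\right) \frac{1}{2 y} = \frac{-22 + Y}{2 y}$)
$\frac{1}{u{\left(-19 \right)} + \left(4 j{\left(-5,-3 \right)}\right)^{2}} = \frac{1}{21 + \left(4 \frac{-22 - 3}{2 \left(-5\right)}\right)^{2}} = \frac{1}{21 + \left(4 \cdot \frac{1}{2} \left(- \frac{1}{5}\right) \left(-25\right)\right)^{2}} = \frac{1}{21 + \left(4 \cdot \frac{5}{2}\right)^{2}} = \frac{1}{21 + 10^{2}} = \frac{1}{21 + 100} = \frac{1}{121}$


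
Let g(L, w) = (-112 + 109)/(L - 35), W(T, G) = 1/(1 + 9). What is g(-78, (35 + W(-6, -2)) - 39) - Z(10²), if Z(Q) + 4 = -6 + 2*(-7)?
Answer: 2715/113 ≈ 24.027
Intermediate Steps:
W(T, G) = ⅒ (W(T, G) = 1/10 = ⅒)
Z(Q) = -24 (Z(Q) = -4 + (-6 + 2*(-7)) = -4 + (-6 - 14) = -4 - 20 = -24)
g(L, w) = -3/(-35 + L)
g(-78, (35 + W(-6, -2)) - 39) - Z(10²) = -3/(-35 - 78) - 1*(-24) = -3/(-113) + 24 = -3*(-1/113) + 24 = 3/113 + 24 = 2715/113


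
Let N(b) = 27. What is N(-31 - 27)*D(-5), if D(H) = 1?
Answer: 27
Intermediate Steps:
N(-31 - 27)*D(-5) = 27*1 = 27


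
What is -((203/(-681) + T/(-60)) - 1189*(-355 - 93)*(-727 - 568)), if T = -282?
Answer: 4697607704423/6810 ≈ 6.8981e+8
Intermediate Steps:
-((203/(-681) + T/(-60)) - 1189*(-355 - 93)*(-727 - 568)) = -((203/(-681) - 282/(-60)) - 1189*(-355 - 93)*(-727 - 568)) = -((203*(-1/681) - 282*(-1/60)) - (-532672)*(-1295)) = -((-203/681 + 47/10) - 1189*580160) = -(29977/6810 - 689810240) = -1*(-4697607704423/6810) = 4697607704423/6810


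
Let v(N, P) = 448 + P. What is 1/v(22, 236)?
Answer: 1/684 ≈ 0.0014620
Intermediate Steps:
1/v(22, 236) = 1/(448 + 236) = 1/684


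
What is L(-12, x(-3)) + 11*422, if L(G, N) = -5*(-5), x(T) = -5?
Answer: 4667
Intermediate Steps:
L(G, N) = 25
L(-12, x(-3)) + 11*422 = 25 + 11*422 = 25 + 4642 = 4667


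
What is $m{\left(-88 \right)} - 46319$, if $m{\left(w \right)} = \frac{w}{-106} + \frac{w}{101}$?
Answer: $- \frac{247945827}{5353} \approx -46319.0$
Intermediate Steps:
$m{\left(w \right)} = \frac{5 w}{10706}$ ($m{\left(w \right)} = w \left(- \frac{1}{106}\right) + w \frac{1}{101} = - \frac{w}{106} + \frac{w}{101} = \frac{5 w}{10706}$)
$m{\left(-88 \right)} - 46319 = \frac{5}{10706} \left(-88\right) - 46319 = - \frac{220}{5353} - 46319 = - \frac{247945827}{5353}$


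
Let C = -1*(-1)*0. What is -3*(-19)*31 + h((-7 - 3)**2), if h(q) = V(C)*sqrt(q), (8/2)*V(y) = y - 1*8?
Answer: 1747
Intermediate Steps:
C = 0 (C = 1*0 = 0)
V(y) = -2 + y/4 (V(y) = (y - 1*8)/4 = (y - 8)/4 = (-8 + y)/4 = -2 + y/4)
h(q) = -2*sqrt(q) (h(q) = (-2 + (1/4)*0)*sqrt(q) = (-2 + 0)*sqrt(q) = -2*sqrt(q))
-3*(-19)*31 + h((-7 - 3)**2) = -3*(-19)*31 - 2*sqrt((-7 - 3)**2) = 57*31 - 2*sqrt((-10)**2) = 1767 - 2*sqrt(100) = 1767 - 2*10 = 1767 - 20 = 1747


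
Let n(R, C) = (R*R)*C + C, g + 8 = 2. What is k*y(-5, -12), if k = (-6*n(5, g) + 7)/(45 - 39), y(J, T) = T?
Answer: -1886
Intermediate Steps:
g = -6 (g = -8 + 2 = -6)
n(R, C) = C + C*R² (n(R, C) = R²*C + C = C*R² + C = C + C*R²)
k = 943/6 (k = (-(-36)*(1 + 5²) + 7)/(45 - 39) = (-(-36)*(1 + 25) + 7)/6 = (-(-36)*26 + 7)*(⅙) = (-6*(-156) + 7)*(⅙) = (936 + 7)*(⅙) = 943*(⅙) = 943/6 ≈ 157.17)
k*y(-5, -12) = (943/6)*(-12) = -1886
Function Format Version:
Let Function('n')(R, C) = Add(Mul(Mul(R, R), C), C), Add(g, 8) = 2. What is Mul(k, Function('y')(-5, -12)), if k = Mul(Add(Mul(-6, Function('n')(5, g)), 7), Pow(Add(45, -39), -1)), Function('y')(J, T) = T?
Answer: -1886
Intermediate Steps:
g = -6 (g = Add(-8, 2) = -6)
Function('n')(R, C) = Add(C, Mul(C, Pow(R, 2))) (Function('n')(R, C) = Add(Mul(Pow(R, 2), C), C) = Add(Mul(C, Pow(R, 2)), C) = Add(C, Mul(C, Pow(R, 2))))
k = Rational(943, 6) (k = Mul(Add(Mul(-6, Mul(-6, Add(1, Pow(5, 2)))), 7), Pow(Add(45, -39), -1)) = Mul(Add(Mul(-6, Mul(-6, Add(1, 25))), 7), Pow(6, -1)) = Mul(Add(Mul(-6, Mul(-6, 26)), 7), Rational(1, 6)) = Mul(Add(Mul(-6, -156), 7), Rational(1, 6)) = Mul(Add(936, 7), Rational(1, 6)) = Mul(943, Rational(1, 6)) = Rational(943, 6) ≈ 157.17)
Mul(k, Function('y')(-5, -12)) = Mul(Rational(943, 6), -12) = -1886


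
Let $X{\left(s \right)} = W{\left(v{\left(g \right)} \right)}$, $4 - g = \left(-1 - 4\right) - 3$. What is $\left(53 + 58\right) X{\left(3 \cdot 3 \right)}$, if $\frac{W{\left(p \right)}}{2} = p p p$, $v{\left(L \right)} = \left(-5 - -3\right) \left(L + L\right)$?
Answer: $-24551424$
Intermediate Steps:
$g = 12$ ($g = 4 - \left(\left(-1 - 4\right) - 3\right) = 4 - \left(-5 - 3\right) = 4 - -8 = 4 + 8 = 12$)
$v{\left(L \right)} = - 4 L$ ($v{\left(L \right)} = \left(-5 + 3\right) 2 L = - 2 \cdot 2 L = - 4 L$)
$W{\left(p \right)} = 2 p^{3}$ ($W{\left(p \right)} = 2 p p p = 2 p^{2} p = 2 p^{3}$)
$X{\left(s \right)} = -221184$ ($X{\left(s \right)} = 2 \left(\left(-4\right) 12\right)^{3} = 2 \left(-48\right)^{3} = 2 \left(-110592\right) = -221184$)
$\left(53 + 58\right) X{\left(3 \cdot 3 \right)} = \left(53 + 58\right) \left(-221184\right) = 111 \left(-221184\right) = -24551424$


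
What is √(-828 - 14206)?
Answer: I*√15034 ≈ 122.61*I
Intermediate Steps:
√(-828 - 14206) = √(-15034) = I*√15034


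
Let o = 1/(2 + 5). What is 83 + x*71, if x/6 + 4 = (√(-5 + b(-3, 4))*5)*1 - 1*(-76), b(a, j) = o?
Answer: 30755 + 2130*I*√238/7 ≈ 30755.0 + 4694.3*I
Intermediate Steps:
o = ⅐ (o = 1/7 = ⅐ ≈ 0.14286)
b(a, j) = ⅐
x = 432 + 30*I*√238/7 (x = -24 + 6*((√(-5 + ⅐)*5)*1 - 1*(-76)) = -24 + 6*((√(-34/7)*5)*1 + 76) = -24 + 6*(((I*√238/7)*5)*1 + 76) = -24 + 6*((5*I*√238/7)*1 + 76) = -24 + 6*(5*I*√238/7 + 76) = -24 + 6*(76 + 5*I*√238/7) = -24 + (456 + 30*I*√238/7) = 432 + 30*I*√238/7 ≈ 432.0 + 66.117*I)
83 + x*71 = 83 + (432 + 30*I*√238/7)*71 = 83 + (30672 + 2130*I*√238/7) = 30755 + 2130*I*√238/7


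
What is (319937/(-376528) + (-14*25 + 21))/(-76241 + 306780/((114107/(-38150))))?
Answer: 2024545876349/1097487074341648 ≈ 0.0018447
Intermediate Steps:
(319937/(-376528) + (-14*25 + 21))/(-76241 + 306780/((114107/(-38150)))) = (319937*(-1/376528) + (-350 + 21))/(-76241 + 306780/((114107*(-1/38150)))) = (-319937/376528 - 329)/(-76241 + 306780/(-16301/5450)) = -124197649/(376528*(-76241 + 306780*(-5450/16301))) = -124197649/(376528*(-76241 - 1671951000/16301)) = -124197649/(376528*(-2914755541/16301)) = -124197649/376528*(-16301/2914755541) = 2024545876349/1097487074341648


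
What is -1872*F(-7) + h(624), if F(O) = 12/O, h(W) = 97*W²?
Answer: 264408768/7 ≈ 3.7773e+7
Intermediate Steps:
-1872*F(-7) + h(624) = -22464/(-7) + 97*624² = -22464*(-1)/7 + 97*389376 = -1872*(-12/7) + 37769472 = 22464/7 + 37769472 = 264408768/7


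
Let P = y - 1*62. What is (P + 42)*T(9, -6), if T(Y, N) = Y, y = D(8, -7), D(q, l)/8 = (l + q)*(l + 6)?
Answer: -252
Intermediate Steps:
D(q, l) = 8*(6 + l)*(l + q) (D(q, l) = 8*((l + q)*(l + 6)) = 8*((l + q)*(6 + l)) = 8*((6 + l)*(l + q)) = 8*(6 + l)*(l + q))
y = -8 (y = 8*(-7)² + 48*(-7) + 48*8 + 8*(-7)*8 = 8*49 - 336 + 384 - 448 = 392 - 336 + 384 - 448 = -8)
P = -70 (P = -8 - 1*62 = -8 - 62 = -70)
(P + 42)*T(9, -6) = (-70 + 42)*9 = -28*9 = -252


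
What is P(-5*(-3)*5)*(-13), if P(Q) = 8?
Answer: -104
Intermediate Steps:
P(-5*(-3)*5)*(-13) = 8*(-13) = -104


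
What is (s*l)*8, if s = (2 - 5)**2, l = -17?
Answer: -1224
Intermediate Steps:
s = 9 (s = (-3)**2 = 9)
(s*l)*8 = (9*(-17))*8 = -153*8 = -1224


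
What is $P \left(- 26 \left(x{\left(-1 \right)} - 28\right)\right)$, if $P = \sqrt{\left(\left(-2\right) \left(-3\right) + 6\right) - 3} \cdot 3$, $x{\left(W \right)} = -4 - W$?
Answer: $7254$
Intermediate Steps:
$P = 9$ ($P = \sqrt{\left(6 + 6\right) - 3} \cdot 3 = \sqrt{12 - 3} \cdot 3 = \sqrt{9} \cdot 3 = 3 \cdot 3 = 9$)
$P \left(- 26 \left(x{\left(-1 \right)} - 28\right)\right) = 9 \left(- 26 \left(\left(-4 - -1\right) - 28\right)\right) = 9 \left(- 26 \left(\left(-4 + 1\right) - 28\right)\right) = 9 \left(- 26 \left(-3 - 28\right)\right) = 9 \left(\left(-26\right) \left(-31\right)\right) = 9 \cdot 806 = 7254$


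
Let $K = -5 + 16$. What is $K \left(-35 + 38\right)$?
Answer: $33$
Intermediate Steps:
$K = 11$
$K \left(-35 + 38\right) = 11 \left(-35 + 38\right) = 11 \cdot 3 = 33$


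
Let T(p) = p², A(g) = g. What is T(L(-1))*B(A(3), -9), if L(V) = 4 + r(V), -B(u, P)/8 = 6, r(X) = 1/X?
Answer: -432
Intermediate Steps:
r(X) = 1/X
B(u, P) = -48 (B(u, P) = -8*6 = -48)
L(V) = 4 + 1/V
T(L(-1))*B(A(3), -9) = (4 + 1/(-1))²*(-48) = (4 - 1)²*(-48) = 3²*(-48) = 9*(-48) = -432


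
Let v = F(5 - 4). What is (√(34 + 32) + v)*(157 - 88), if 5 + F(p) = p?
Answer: -276 + 69*√66 ≈ 284.56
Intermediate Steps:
F(p) = -5 + p
v = -4 (v = -5 + (5 - 4) = -5 + 1 = -4)
(√(34 + 32) + v)*(157 - 88) = (√(34 + 32) - 4)*(157 - 88) = (√66 - 4)*69 = (-4 + √66)*69 = -276 + 69*√66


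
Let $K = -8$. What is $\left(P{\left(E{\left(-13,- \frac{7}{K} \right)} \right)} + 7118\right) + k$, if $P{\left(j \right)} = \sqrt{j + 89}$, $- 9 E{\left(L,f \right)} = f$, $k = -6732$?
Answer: $386 + \frac{\sqrt{12802}}{12} \approx 395.43$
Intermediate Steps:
$E{\left(L,f \right)} = - \frac{f}{9}$
$P{\left(j \right)} = \sqrt{89 + j}$
$\left(P{\left(E{\left(-13,- \frac{7}{K} \right)} \right)} + 7118\right) + k = \left(\sqrt{89 - \frac{\left(-7\right) \frac{1}{-8}}{9}} + 7118\right) - 6732 = \left(\sqrt{89 - \frac{\left(-7\right) \left(- \frac{1}{8}\right)}{9}} + 7118\right) - 6732 = \left(\sqrt{89 - \frac{7}{72}} + 7118\right) - 6732 = \left(\sqrt{\frac{6401}{72}} + 7118\right) - 6732 = \left(\frac{\sqrt{12802}}{12} + 7118\right) - 6732 = \left(7118 + \frac{\sqrt{12802}}{12}\right) - 6732 = 386 + \frac{\sqrt{12802}}{12}$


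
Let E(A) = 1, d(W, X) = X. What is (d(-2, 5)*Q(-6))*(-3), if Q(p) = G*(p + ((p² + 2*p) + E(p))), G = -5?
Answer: 1425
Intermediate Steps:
Q(p) = -5 - 15*p - 5*p² (Q(p) = -5*(p + ((p² + 2*p) + 1)) = -5*(p + (1 + p² + 2*p)) = -5*(1 + p² + 3*p) = -5 - 15*p - 5*p²)
(d(-2, 5)*Q(-6))*(-3) = (5*(-5 - 15*(-6) - 5*(-6)²))*(-3) = (5*(-5 + 90 - 5*36))*(-3) = (5*(-5 + 90 - 180))*(-3) = (5*(-95))*(-3) = -475*(-3) = 1425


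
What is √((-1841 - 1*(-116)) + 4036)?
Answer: √2311 ≈ 48.073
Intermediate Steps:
√((-1841 - 1*(-116)) + 4036) = √((-1841 + 116) + 4036) = √(-1725 + 4036) = √2311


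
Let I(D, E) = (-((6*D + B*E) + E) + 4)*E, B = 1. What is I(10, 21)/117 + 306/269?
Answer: -172600/10491 ≈ -16.452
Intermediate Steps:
I(D, E) = E*(4 - 6*D - 2*E) (I(D, E) = (-((6*D + 1*E) + E) + 4)*E = (-((6*D + E) + E) + 4)*E = (-((E + 6*D) + E) + 4)*E = (-(2*E + 6*D) + 4)*E = ((-6*D - 2*E) + 4)*E = (4 - 6*D - 2*E)*E = E*(4 - 6*D - 2*E))
I(10, 21)/117 + 306/269 = (2*21*(2 - 1*21 - 3*10))/117 + 306/269 = (2*21*(2 - 21 - 30))*(1/117) + 306*(1/269) = (2*21*(-49))*(1/117) + 306/269 = -2058*1/117 + 306/269 = -686/39 + 306/269 = -172600/10491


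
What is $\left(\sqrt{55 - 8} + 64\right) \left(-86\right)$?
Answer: $-5504 - 86 \sqrt{47} \approx -6093.6$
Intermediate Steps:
$\left(\sqrt{55 - 8} + 64\right) \left(-86\right) = \left(\sqrt{47} + 64\right) \left(-86\right) = \left(64 + \sqrt{47}\right) \left(-86\right) = -5504 - 86 \sqrt{47}$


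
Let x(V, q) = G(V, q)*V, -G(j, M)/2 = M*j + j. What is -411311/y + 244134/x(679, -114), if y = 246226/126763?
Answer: -2716319305757665327/12827791783058 ≈ -2.1175e+5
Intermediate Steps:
G(j, M) = -2*j - 2*M*j (G(j, M) = -2*(M*j + j) = -2*(j + M*j) = -2*j - 2*M*j)
x(V, q) = -2*V²*(1 + q) (x(V, q) = (-2*V*(1 + q))*V = -2*V²*(1 + q))
y = 246226/126763 (y = 246226*(1/126763) = 246226/126763 ≈ 1.9424)
-411311/y + 244134/x(679, -114) = -411311/246226/126763 + 244134/((2*679²*(-1 - 1*(-114)))) = -411311*126763/246226 + 244134/((2*461041*(-1 + 114))) = -52139016293/246226 + 244134/((2*461041*113)) = -52139016293/246226 + 244134/104195266 = -52139016293/246226 + 244134*(1/104195266) = -52139016293/246226 + 122067/52097633 = -2716319305757665327/12827791783058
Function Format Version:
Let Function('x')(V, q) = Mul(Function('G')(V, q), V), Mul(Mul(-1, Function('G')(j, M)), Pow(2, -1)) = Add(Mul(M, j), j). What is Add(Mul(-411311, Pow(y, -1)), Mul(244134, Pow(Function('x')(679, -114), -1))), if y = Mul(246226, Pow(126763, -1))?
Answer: Rational(-2716319305757665327, 12827791783058) ≈ -2.1175e+5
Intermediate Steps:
Function('G')(j, M) = Add(Mul(-2, j), Mul(-2, M, j)) (Function('G')(j, M) = Mul(-2, Add(Mul(M, j), j)) = Mul(-2, Add(j, Mul(M, j))) = Add(Mul(-2, j), Mul(-2, M, j)))
Function('x')(V, q) = Mul(-2, Pow(V, 2), Add(1, q)) (Function('x')(V, q) = Mul(Mul(-2, V, Add(1, q)), V) = Mul(-2, Pow(V, 2), Add(1, q)))
y = Rational(246226, 126763) (y = Mul(246226, Rational(1, 126763)) = Rational(246226, 126763) ≈ 1.9424)
Add(Mul(-411311, Pow(y, -1)), Mul(244134, Pow(Function('x')(679, -114), -1))) = Add(Mul(-411311, Pow(Rational(246226, 126763), -1)), Mul(244134, Pow(Mul(2, Pow(679, 2), Add(-1, Mul(-1, -114))), -1))) = Add(Mul(-411311, Rational(126763, 246226)), Mul(244134, Pow(Mul(2, 461041, Add(-1, 114)), -1))) = Add(Rational(-52139016293, 246226), Mul(244134, Pow(Mul(2, 461041, 113), -1))) = Add(Rational(-52139016293, 246226), Mul(244134, Pow(104195266, -1))) = Add(Rational(-52139016293, 246226), Mul(244134, Rational(1, 104195266))) = Add(Rational(-52139016293, 246226), Rational(122067, 52097633)) = Rational(-2716319305757665327, 12827791783058)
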